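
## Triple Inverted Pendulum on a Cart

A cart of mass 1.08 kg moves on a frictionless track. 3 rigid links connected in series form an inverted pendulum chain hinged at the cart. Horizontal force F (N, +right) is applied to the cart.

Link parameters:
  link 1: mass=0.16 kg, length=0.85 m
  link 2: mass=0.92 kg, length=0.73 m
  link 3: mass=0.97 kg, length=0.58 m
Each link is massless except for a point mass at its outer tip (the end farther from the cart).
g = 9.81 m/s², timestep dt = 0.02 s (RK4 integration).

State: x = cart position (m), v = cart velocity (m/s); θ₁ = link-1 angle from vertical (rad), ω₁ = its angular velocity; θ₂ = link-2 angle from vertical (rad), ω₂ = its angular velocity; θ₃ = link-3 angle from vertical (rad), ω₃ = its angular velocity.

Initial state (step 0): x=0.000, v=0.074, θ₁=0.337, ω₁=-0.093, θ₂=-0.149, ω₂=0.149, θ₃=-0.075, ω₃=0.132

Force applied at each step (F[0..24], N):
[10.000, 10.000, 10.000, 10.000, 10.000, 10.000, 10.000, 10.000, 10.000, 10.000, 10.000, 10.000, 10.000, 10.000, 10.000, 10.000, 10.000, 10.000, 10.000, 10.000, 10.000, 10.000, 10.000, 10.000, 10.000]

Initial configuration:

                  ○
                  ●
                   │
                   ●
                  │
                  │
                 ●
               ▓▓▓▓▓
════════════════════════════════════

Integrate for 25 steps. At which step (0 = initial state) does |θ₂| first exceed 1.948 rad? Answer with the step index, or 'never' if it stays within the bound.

apply F[0]=+10.000 → step 1: x=0.003, v=0.219, θ₁=0.338, ω₁=0.194, θ₂=-0.151, ω₂=-0.389, θ₃=-0.072, ω₃=0.147
apply F[1]=+10.000 → step 2: x=0.009, v=0.365, θ₁=0.345, ω₁=0.463, θ₂=-0.164, ω₂=-0.908, θ₃=-0.069, ω₃=0.164
apply F[2]=+10.000 → step 3: x=0.018, v=0.515, θ₁=0.356, ω₁=0.689, θ₂=-0.187, ω₂=-1.389, θ₃=-0.066, ω₃=0.181
apply F[3]=+10.000 → step 4: x=0.029, v=0.670, θ₁=0.372, ω₁=0.861, θ₂=-0.220, ω₂=-1.819, θ₃=-0.062, ω₃=0.198
apply F[4]=+10.000 → step 5: x=0.044, v=0.829, θ₁=0.390, ω₁=0.975, θ₂=-0.260, ω₂=-2.197, θ₃=-0.058, ω₃=0.213
apply F[5]=+10.000 → step 6: x=0.063, v=0.993, θ₁=0.410, ω₁=1.031, θ₂=-0.307, ω₂=-2.528, θ₃=-0.053, ω₃=0.226
apply F[6]=+10.000 → step 7: x=0.084, v=1.159, θ₁=0.431, ω₁=1.035, θ₂=-0.361, ω₂=-2.822, θ₃=-0.049, ω₃=0.235
apply F[7]=+10.000 → step 8: x=0.109, v=1.328, θ₁=0.452, ω₁=0.993, θ₂=-0.420, ω₂=-3.088, θ₃=-0.044, ω₃=0.240
apply F[8]=+10.000 → step 9: x=0.137, v=1.498, θ₁=0.471, ω₁=0.907, θ₂=-0.484, ω₂=-3.337, θ₃=-0.039, ω₃=0.239
apply F[9]=+10.000 → step 10: x=0.169, v=1.668, θ₁=0.488, ω₁=0.781, θ₂=-0.553, ω₂=-3.577, θ₃=-0.034, ω₃=0.231
apply F[10]=+10.000 → step 11: x=0.204, v=1.839, θ₁=0.502, ω₁=0.615, θ₂=-0.627, ω₂=-3.816, θ₃=-0.030, ω₃=0.216
apply F[11]=+10.000 → step 12: x=0.242, v=2.010, θ₁=0.512, ω₁=0.405, θ₂=-0.706, ω₂=-4.058, θ₃=-0.026, ω₃=0.192
apply F[12]=+10.000 → step 13: x=0.284, v=2.181, θ₁=0.518, ω₁=0.150, θ₂=-0.790, ω₂=-4.310, θ₃=-0.022, ω₃=0.157
apply F[13]=+10.000 → step 14: x=0.330, v=2.351, θ₁=0.518, ω₁=-0.155, θ₂=-0.878, ω₂=-4.575, θ₃=-0.020, ω₃=0.111
apply F[14]=+10.000 → step 15: x=0.378, v=2.520, θ₁=0.511, ω₁=-0.518, θ₂=-0.973, ω₂=-4.856, θ₃=-0.018, ω₃=0.049
apply F[15]=+10.000 → step 16: x=0.430, v=2.689, θ₁=0.496, ω₁=-0.944, θ₂=-1.073, ω₂=-5.155, θ₃=-0.018, ω₃=-0.029
apply F[16]=+10.000 → step 17: x=0.486, v=2.857, θ₁=0.473, ω₁=-1.440, θ₂=-1.179, ω₂=-5.469, θ₃=-0.019, ω₃=-0.127
apply F[17]=+10.000 → step 18: x=0.545, v=3.026, θ₁=0.438, ω₁=-2.012, θ₂=-1.292, ω₂=-5.793, θ₃=-0.023, ω₃=-0.246
apply F[18]=+10.000 → step 19: x=0.607, v=3.196, θ₁=0.392, ω₁=-2.661, θ₂=-1.411, ω₂=-6.115, θ₃=-0.029, ω₃=-0.387
apply F[19]=+10.000 → step 20: x=0.673, v=3.369, θ₁=0.331, ω₁=-3.383, θ₂=-1.536, ω₂=-6.410, θ₃=-0.039, ω₃=-0.548
apply F[20]=+10.000 → step 21: x=0.742, v=3.546, θ₁=0.256, ω₁=-4.162, θ₂=-1.667, ω₂=-6.642, θ₃=-0.051, ω₃=-0.722
apply F[21]=+10.000 → step 22: x=0.815, v=3.729, θ₁=0.165, ω₁=-4.968, θ₂=-1.801, ω₂=-6.759, θ₃=-0.068, ω₃=-0.897
apply F[22]=+10.000 → step 23: x=0.891, v=3.915, θ₁=0.057, ω₁=-5.750, θ₂=-1.936, ω₂=-6.696, θ₃=-0.087, ω₃=-1.057
apply F[23]=+10.000 → step 24: x=0.971, v=4.099, θ₁=-0.065, ω₁=-6.447, θ₂=-2.067, ω₂=-6.387, θ₃=-0.110, ω₃=-1.184
apply F[24]=+10.000 → step 25: x=1.055, v=4.275, θ₁=-0.199, ω₁=-7.001, θ₂=-2.190, ω₂=-5.795, θ₃=-0.134, ω₃=-1.265
|θ₂| = 2.067 > 1.948 first at step 24.

Answer: 24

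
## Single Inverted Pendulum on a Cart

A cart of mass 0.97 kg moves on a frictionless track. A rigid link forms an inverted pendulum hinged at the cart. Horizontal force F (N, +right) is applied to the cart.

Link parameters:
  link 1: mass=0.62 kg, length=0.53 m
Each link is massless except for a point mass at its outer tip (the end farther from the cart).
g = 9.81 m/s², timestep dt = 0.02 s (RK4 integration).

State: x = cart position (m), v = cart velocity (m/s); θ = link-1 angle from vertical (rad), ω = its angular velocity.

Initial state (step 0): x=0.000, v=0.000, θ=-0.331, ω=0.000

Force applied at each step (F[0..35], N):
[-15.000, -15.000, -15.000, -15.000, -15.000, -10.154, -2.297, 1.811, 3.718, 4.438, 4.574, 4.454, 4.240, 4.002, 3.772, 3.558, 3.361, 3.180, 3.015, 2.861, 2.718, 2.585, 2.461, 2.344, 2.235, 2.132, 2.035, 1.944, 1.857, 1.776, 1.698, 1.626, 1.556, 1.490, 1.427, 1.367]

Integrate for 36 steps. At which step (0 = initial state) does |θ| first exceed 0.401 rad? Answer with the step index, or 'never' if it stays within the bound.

Answer: never

Derivation:
apply F[0]=-15.000 → step 1: x=-0.003, v=-0.254, θ=-0.328, ω=0.333
apply F[1]=-15.000 → step 2: x=-0.010, v=-0.509, θ=-0.318, ω=0.673
apply F[2]=-15.000 → step 3: x=-0.023, v=-0.768, θ=-0.301, ω=1.026
apply F[3]=-15.000 → step 4: x=-0.041, v=-1.033, θ=-0.276, ω=1.398
apply F[4]=-15.000 → step 5: x=-0.064, v=-1.303, θ=-0.245, ω=1.796
apply F[5]=-10.154 → step 6: x=-0.092, v=-1.485, θ=-0.206, ω=2.047
apply F[6]=-2.297 → step 7: x=-0.122, v=-1.514, θ=-0.165, ω=2.033
apply F[7]=+1.811 → step 8: x=-0.152, v=-1.464, θ=-0.126, ω=1.884
apply F[8]=+3.718 → step 9: x=-0.180, v=-1.376, θ=-0.091, ω=1.681
apply F[9]=+4.438 → step 10: x=-0.207, v=-1.277, θ=-0.059, ω=1.467
apply F[10]=+4.574 → step 11: x=-0.231, v=-1.178, θ=-0.032, ω=1.263
apply F[11]=+4.454 → step 12: x=-0.254, v=-1.084, θ=-0.009, ω=1.078
apply F[12]=+4.240 → step 13: x=-0.275, v=-0.997, θ=0.011, ω=0.914
apply F[13]=+4.002 → step 14: x=-0.294, v=-0.917, θ=0.028, ω=0.770
apply F[14]=+3.772 → step 15: x=-0.312, v=-0.843, θ=0.042, ω=0.645
apply F[15]=+3.558 → step 16: x=-0.328, v=-0.776, θ=0.054, ω=0.536
apply F[16]=+3.361 → step 17: x=-0.343, v=-0.714, θ=0.064, ω=0.441
apply F[17]=+3.180 → step 18: x=-0.356, v=-0.657, θ=0.072, ω=0.359
apply F[18]=+3.015 → step 19: x=-0.369, v=-0.604, θ=0.078, ω=0.288
apply F[19]=+2.861 → step 20: x=-0.381, v=-0.556, θ=0.083, ω=0.226
apply F[20]=+2.718 → step 21: x=-0.391, v=-0.510, θ=0.087, ω=0.173
apply F[21]=+2.585 → step 22: x=-0.401, v=-0.468, θ=0.090, ω=0.127
apply F[22]=+2.461 → step 23: x=-0.410, v=-0.429, θ=0.093, ω=0.087
apply F[23]=+2.344 → step 24: x=-0.418, v=-0.393, θ=0.094, ω=0.053
apply F[24]=+2.235 → step 25: x=-0.426, v=-0.359, θ=0.095, ω=0.024
apply F[25]=+2.132 → step 26: x=-0.433, v=-0.327, θ=0.095, ω=-0.001
apply F[26]=+2.035 → step 27: x=-0.439, v=-0.297, θ=0.095, ω=-0.022
apply F[27]=+1.944 → step 28: x=-0.444, v=-0.269, θ=0.094, ω=-0.040
apply F[28]=+1.857 → step 29: x=-0.450, v=-0.242, θ=0.093, ω=-0.056
apply F[29]=+1.776 → step 30: x=-0.454, v=-0.217, θ=0.092, ω=-0.068
apply F[30]=+1.698 → step 31: x=-0.458, v=-0.194, θ=0.090, ω=-0.079
apply F[31]=+1.626 → step 32: x=-0.462, v=-0.171, θ=0.089, ω=-0.087
apply F[32]=+1.556 → step 33: x=-0.465, v=-0.150, θ=0.087, ω=-0.095
apply F[33]=+1.490 → step 34: x=-0.468, v=-0.130, θ=0.085, ω=-0.100
apply F[34]=+1.427 → step 35: x=-0.470, v=-0.112, θ=0.083, ω=-0.105
apply F[35]=+1.367 → step 36: x=-0.472, v=-0.094, θ=0.081, ω=-0.108
max |θ| = 0.331 ≤ 0.401 over all 37 states.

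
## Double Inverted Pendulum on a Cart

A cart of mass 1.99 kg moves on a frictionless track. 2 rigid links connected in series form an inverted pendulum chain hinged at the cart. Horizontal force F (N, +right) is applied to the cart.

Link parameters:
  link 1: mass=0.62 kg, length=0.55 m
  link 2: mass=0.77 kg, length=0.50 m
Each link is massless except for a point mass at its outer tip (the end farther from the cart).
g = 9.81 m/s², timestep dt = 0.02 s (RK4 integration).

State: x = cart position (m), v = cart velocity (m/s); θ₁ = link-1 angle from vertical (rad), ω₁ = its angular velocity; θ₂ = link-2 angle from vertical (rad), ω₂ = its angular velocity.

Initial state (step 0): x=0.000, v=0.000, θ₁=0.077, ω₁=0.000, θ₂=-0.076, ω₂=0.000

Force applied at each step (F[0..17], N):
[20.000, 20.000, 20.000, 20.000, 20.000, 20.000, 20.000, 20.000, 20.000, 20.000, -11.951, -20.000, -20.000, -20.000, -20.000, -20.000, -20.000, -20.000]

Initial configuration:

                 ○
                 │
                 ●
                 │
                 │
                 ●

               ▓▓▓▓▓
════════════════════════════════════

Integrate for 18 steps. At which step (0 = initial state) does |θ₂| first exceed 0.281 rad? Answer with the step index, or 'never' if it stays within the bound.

apply F[0]=+20.000 → step 1: x=0.002, v=0.190, θ₁=0.075, ω₁=-0.248, θ₂=-0.077, ω₂=-0.139
apply F[1]=+20.000 → step 2: x=0.008, v=0.381, θ₁=0.067, ω₁=-0.502, θ₂=-0.082, ω₂=-0.275
apply F[2]=+20.000 → step 3: x=0.017, v=0.574, θ₁=0.054, ω₁=-0.766, θ₂=-0.088, ω₂=-0.403
apply F[3]=+20.000 → step 4: x=0.031, v=0.769, θ₁=0.036, ω₁=-1.045, θ₂=-0.098, ω₂=-0.521
apply F[4]=+20.000 → step 5: x=0.048, v=0.966, θ₁=0.012, ω₁=-1.345, θ₂=-0.109, ω₂=-0.624
apply F[5]=+20.000 → step 6: x=0.069, v=1.168, θ₁=-0.018, ω₁=-1.670, θ₂=-0.122, ω₂=-0.708
apply F[6]=+20.000 → step 7: x=0.095, v=1.372, θ₁=-0.055, ω₁=-2.023, θ₂=-0.137, ω₂=-0.770
apply F[7]=+20.000 → step 8: x=0.124, v=1.580, θ₁=-0.099, ω₁=-2.408, θ₂=-0.153, ω₂=-0.808
apply F[8]=+20.000 → step 9: x=0.158, v=1.788, θ₁=-0.151, ω₁=-2.821, θ₂=-0.169, ω₂=-0.824
apply F[9]=+20.000 → step 10: x=0.196, v=1.996, θ₁=-0.212, ω₁=-3.255, θ₂=-0.186, ω₂=-0.824
apply F[10]=-11.951 → step 11: x=0.235, v=1.892, θ₁=-0.276, ω₁=-3.170, θ₂=-0.202, ω₂=-0.802
apply F[11]=-20.000 → step 12: x=0.271, v=1.718, θ₁=-0.338, ω₁=-3.005, θ₂=-0.218, ω₂=-0.745
apply F[12]=-20.000 → step 13: x=0.303, v=1.553, θ₁=-0.397, ω₁=-2.896, θ₂=-0.232, ω₂=-0.655
apply F[13]=-20.000 → step 14: x=0.333, v=1.394, θ₁=-0.454, ω₁=-2.839, θ₂=-0.244, ω₂=-0.534
apply F[14]=-20.000 → step 15: x=0.359, v=1.240, θ₁=-0.510, ω₁=-2.830, θ₂=-0.253, ω₂=-0.382
apply F[15]=-20.000 → step 16: x=0.382, v=1.090, θ₁=-0.567, ω₁=-2.865, θ₂=-0.259, ω₂=-0.205
apply F[16]=-20.000 → step 17: x=0.403, v=0.942, θ₁=-0.625, ω₁=-2.937, θ₂=-0.261, ω₂=-0.006
apply F[17]=-20.000 → step 18: x=0.420, v=0.794, θ₁=-0.685, ω₁=-3.040, θ₂=-0.259, ω₂=0.209
max |θ₂| = 0.261 ≤ 0.281 over all 19 states.

Answer: never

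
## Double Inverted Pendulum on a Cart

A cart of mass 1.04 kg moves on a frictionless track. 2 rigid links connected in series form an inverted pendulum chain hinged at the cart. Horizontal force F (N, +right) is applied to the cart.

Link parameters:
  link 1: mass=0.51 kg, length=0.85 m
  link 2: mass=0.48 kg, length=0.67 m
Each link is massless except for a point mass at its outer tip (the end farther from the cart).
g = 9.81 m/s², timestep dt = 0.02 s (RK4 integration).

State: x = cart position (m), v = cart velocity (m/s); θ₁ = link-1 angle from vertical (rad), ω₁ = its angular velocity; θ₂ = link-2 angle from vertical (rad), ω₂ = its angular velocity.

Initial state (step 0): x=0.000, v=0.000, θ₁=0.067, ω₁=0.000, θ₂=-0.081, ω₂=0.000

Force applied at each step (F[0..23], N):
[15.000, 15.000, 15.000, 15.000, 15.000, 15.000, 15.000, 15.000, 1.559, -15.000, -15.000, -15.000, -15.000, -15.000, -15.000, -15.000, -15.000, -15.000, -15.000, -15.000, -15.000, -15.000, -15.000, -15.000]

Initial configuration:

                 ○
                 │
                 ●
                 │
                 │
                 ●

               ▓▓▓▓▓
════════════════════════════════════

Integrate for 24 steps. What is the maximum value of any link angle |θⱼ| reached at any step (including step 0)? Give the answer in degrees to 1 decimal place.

Answer: 39.0°

Derivation:
apply F[0]=+15.000 → step 1: x=0.003, v=0.275, θ₁=0.064, ω₁=-0.274, θ₂=-0.082, ω₂=-0.089
apply F[1]=+15.000 → step 2: x=0.011, v=0.552, θ₁=0.056, ω₁=-0.553, θ₂=-0.085, ω₂=-0.174
apply F[2]=+15.000 → step 3: x=0.025, v=0.831, θ₁=0.042, ω₁=-0.840, θ₂=-0.089, ω₂=-0.252
apply F[3]=+15.000 → step 4: x=0.044, v=1.114, θ₁=0.022, ω₁=-1.140, θ₂=-0.095, ω₂=-0.319
apply F[4]=+15.000 → step 5: x=0.069, v=1.401, θ₁=-0.004, ω₁=-1.455, θ₂=-0.101, ω₂=-0.371
apply F[5]=+15.000 → step 6: x=0.100, v=1.692, θ₁=-0.036, ω₁=-1.788, θ₂=-0.109, ω₂=-0.407
apply F[6]=+15.000 → step 7: x=0.137, v=1.986, θ₁=-0.075, ω₁=-2.139, θ₂=-0.118, ω₂=-0.426
apply F[7]=+15.000 → step 8: x=0.180, v=2.281, θ₁=-0.122, ω₁=-2.505, θ₂=-0.126, ω₂=-0.432
apply F[8]=+1.559 → step 9: x=0.226, v=2.322, θ₁=-0.173, ω₁=-2.588, θ₂=-0.135, ω₂=-0.428
apply F[9]=-15.000 → step 10: x=0.270, v=2.059, θ₁=-0.222, ω₁=-2.339, θ₂=-0.143, ω₂=-0.404
apply F[10]=-15.000 → step 11: x=0.308, v=1.809, θ₁=-0.266, ω₁=-2.127, θ₂=-0.151, ω₂=-0.358
apply F[11]=-15.000 → step 12: x=0.342, v=1.569, θ₁=-0.307, ω₁=-1.948, θ₂=-0.157, ω₂=-0.288
apply F[12]=-15.000 → step 13: x=0.371, v=1.340, θ₁=-0.345, ω₁=-1.802, θ₂=-0.162, ω₂=-0.195
apply F[13]=-15.000 → step 14: x=0.396, v=1.120, θ₁=-0.379, ω₁=-1.685, θ₂=-0.165, ω₂=-0.079
apply F[14]=-15.000 → step 15: x=0.416, v=0.907, θ₁=-0.412, ω₁=-1.594, θ₂=-0.165, ω₂=0.058
apply F[15]=-15.000 → step 16: x=0.432, v=0.701, θ₁=-0.443, ω₁=-1.528, θ₂=-0.163, ω₂=0.216
apply F[16]=-15.000 → step 17: x=0.444, v=0.501, θ₁=-0.473, ω₁=-1.483, θ₂=-0.157, ω₂=0.393
apply F[17]=-15.000 → step 18: x=0.452, v=0.304, θ₁=-0.503, ω₁=-1.457, θ₂=-0.147, ω₂=0.590
apply F[18]=-15.000 → step 19: x=0.456, v=0.111, θ₁=-0.532, ω₁=-1.449, θ₂=-0.133, ω₂=0.805
apply F[19]=-15.000 → step 20: x=0.457, v=-0.081, θ₁=-0.561, ω₁=-1.454, θ₂=-0.114, ω₂=1.037
apply F[20]=-15.000 → step 21: x=0.453, v=-0.272, θ₁=-0.590, ω₁=-1.470, θ₂=-0.091, ω₂=1.285
apply F[21]=-15.000 → step 22: x=0.446, v=-0.464, θ₁=-0.620, ω₁=-1.495, θ₂=-0.063, ω₂=1.546
apply F[22]=-15.000 → step 23: x=0.434, v=-0.657, θ₁=-0.650, ω₁=-1.523, θ₂=-0.029, ω₂=1.818
apply F[23]=-15.000 → step 24: x=0.419, v=-0.851, θ₁=-0.681, ω₁=-1.552, θ₂=0.010, ω₂=2.099
Max |angle| over trajectory = 0.681 rad = 39.0°.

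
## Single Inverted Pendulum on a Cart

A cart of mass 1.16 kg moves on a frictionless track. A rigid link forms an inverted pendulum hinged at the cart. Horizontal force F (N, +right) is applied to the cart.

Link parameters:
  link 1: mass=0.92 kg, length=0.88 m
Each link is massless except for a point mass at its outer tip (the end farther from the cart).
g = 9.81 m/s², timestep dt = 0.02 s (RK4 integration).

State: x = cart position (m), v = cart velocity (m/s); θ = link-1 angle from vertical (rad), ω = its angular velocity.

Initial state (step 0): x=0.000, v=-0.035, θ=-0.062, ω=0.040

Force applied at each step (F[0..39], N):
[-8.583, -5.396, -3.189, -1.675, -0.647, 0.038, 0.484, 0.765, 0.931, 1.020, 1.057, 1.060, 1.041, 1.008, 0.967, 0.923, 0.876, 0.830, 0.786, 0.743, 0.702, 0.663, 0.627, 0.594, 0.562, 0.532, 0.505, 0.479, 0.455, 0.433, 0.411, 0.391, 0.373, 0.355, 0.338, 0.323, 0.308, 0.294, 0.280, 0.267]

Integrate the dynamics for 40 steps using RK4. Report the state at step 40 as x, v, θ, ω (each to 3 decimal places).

Answer: x=-0.104, v=0.006, θ=0.012, ω=-0.018

Derivation:
apply F[0]=-8.583 → step 1: x=-0.002, v=-0.173, θ=-0.060, ω=0.183
apply F[1]=-5.396 → step 2: x=-0.006, v=-0.257, θ=-0.055, ω=0.265
apply F[2]=-3.189 → step 3: x=-0.012, v=-0.304, θ=-0.050, ω=0.307
apply F[3]=-1.675 → step 4: x=-0.018, v=-0.325, θ=-0.043, ω=0.321
apply F[4]=-0.647 → step 5: x=-0.025, v=-0.330, θ=-0.037, ω=0.318
apply F[5]=+0.038 → step 6: x=-0.031, v=-0.325, θ=-0.031, ω=0.304
apply F[6]=+0.484 → step 7: x=-0.038, v=-0.312, θ=-0.025, ω=0.283
apply F[7]=+0.765 → step 8: x=-0.044, v=-0.295, θ=-0.019, ω=0.259
apply F[8]=+0.931 → step 9: x=-0.050, v=-0.277, θ=-0.014, ω=0.234
apply F[9]=+1.020 → step 10: x=-0.055, v=-0.257, θ=-0.010, ω=0.209
apply F[10]=+1.057 → step 11: x=-0.060, v=-0.238, θ=-0.006, ω=0.185
apply F[11]=+1.060 → step 12: x=-0.064, v=-0.219, θ=-0.003, ω=0.163
apply F[12]=+1.041 → step 13: x=-0.069, v=-0.201, θ=0.000, ω=0.142
apply F[13]=+1.008 → step 14: x=-0.072, v=-0.184, θ=0.003, ω=0.123
apply F[14]=+0.967 → step 15: x=-0.076, v=-0.168, θ=0.005, ω=0.106
apply F[15]=+0.923 → step 16: x=-0.079, v=-0.153, θ=0.007, ω=0.090
apply F[16]=+0.876 → step 17: x=-0.082, v=-0.139, θ=0.009, ω=0.076
apply F[17]=+0.830 → step 18: x=-0.085, v=-0.126, θ=0.010, ω=0.064
apply F[18]=+0.786 → step 19: x=-0.087, v=-0.114, θ=0.012, ω=0.053
apply F[19]=+0.743 → step 20: x=-0.089, v=-0.103, θ=0.013, ω=0.043
apply F[20]=+0.702 → step 21: x=-0.091, v=-0.093, θ=0.013, ω=0.035
apply F[21]=+0.663 → step 22: x=-0.093, v=-0.084, θ=0.014, ω=0.027
apply F[22]=+0.627 → step 23: x=-0.095, v=-0.075, θ=0.014, ω=0.021
apply F[23]=+0.594 → step 24: x=-0.096, v=-0.067, θ=0.015, ω=0.015
apply F[24]=+0.562 → step 25: x=-0.097, v=-0.060, θ=0.015, ω=0.010
apply F[25]=+0.532 → step 26: x=-0.098, v=-0.053, θ=0.015, ω=0.005
apply F[26]=+0.505 → step 27: x=-0.099, v=-0.047, θ=0.015, ω=0.001
apply F[27]=+0.479 → step 28: x=-0.100, v=-0.041, θ=0.015, ω=-0.002
apply F[28]=+0.455 → step 29: x=-0.101, v=-0.035, θ=0.015, ω=-0.005
apply F[29]=+0.433 → step 30: x=-0.102, v=-0.030, θ=0.015, ω=-0.007
apply F[30]=+0.411 → step 31: x=-0.102, v=-0.025, θ=0.015, ω=-0.009
apply F[31]=+0.391 → step 32: x=-0.103, v=-0.021, θ=0.015, ω=-0.011
apply F[32]=+0.373 → step 33: x=-0.103, v=-0.017, θ=0.014, ω=-0.013
apply F[33]=+0.355 → step 34: x=-0.103, v=-0.013, θ=0.014, ω=-0.014
apply F[34]=+0.338 → step 35: x=-0.104, v=-0.009, θ=0.014, ω=-0.015
apply F[35]=+0.323 → step 36: x=-0.104, v=-0.006, θ=0.014, ω=-0.016
apply F[36]=+0.308 → step 37: x=-0.104, v=-0.003, θ=0.013, ω=-0.016
apply F[37]=+0.294 → step 38: x=-0.104, v=0.000, θ=0.013, ω=-0.017
apply F[38]=+0.280 → step 39: x=-0.104, v=0.003, θ=0.013, ω=-0.017
apply F[39]=+0.267 → step 40: x=-0.104, v=0.006, θ=0.012, ω=-0.018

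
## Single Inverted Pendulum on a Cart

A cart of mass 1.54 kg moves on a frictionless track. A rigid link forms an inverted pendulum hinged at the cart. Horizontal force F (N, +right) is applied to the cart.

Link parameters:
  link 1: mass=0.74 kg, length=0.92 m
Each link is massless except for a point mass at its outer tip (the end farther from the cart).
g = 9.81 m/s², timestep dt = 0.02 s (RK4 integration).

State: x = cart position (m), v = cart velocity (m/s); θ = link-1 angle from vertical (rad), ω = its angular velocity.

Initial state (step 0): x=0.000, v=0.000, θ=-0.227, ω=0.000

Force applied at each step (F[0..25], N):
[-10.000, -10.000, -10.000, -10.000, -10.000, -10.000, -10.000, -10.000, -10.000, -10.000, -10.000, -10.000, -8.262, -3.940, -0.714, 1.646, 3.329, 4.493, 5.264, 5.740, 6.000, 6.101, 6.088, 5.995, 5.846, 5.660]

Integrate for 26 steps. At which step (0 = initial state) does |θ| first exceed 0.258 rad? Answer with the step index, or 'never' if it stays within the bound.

Answer: never

Derivation:
apply F[0]=-10.000 → step 1: x=-0.001, v=-0.107, θ=-0.226, ω=0.065
apply F[1]=-10.000 → step 2: x=-0.004, v=-0.213, θ=-0.224, ω=0.130
apply F[2]=-10.000 → step 3: x=-0.010, v=-0.320, θ=-0.221, ω=0.197
apply F[3]=-10.000 → step 4: x=-0.017, v=-0.428, θ=-0.217, ω=0.265
apply F[4]=-10.000 → step 5: x=-0.027, v=-0.536, θ=-0.211, ω=0.334
apply F[5]=-10.000 → step 6: x=-0.039, v=-0.645, θ=-0.203, ω=0.406
apply F[6]=-10.000 → step 7: x=-0.053, v=-0.755, θ=-0.194, ω=0.481
apply F[7]=-10.000 → step 8: x=-0.069, v=-0.866, θ=-0.184, ω=0.560
apply F[8]=-10.000 → step 9: x=-0.087, v=-0.978, θ=-0.172, ω=0.642
apply F[9]=-10.000 → step 10: x=-0.108, v=-1.092, θ=-0.158, ω=0.729
apply F[10]=-10.000 → step 11: x=-0.131, v=-1.208, θ=-0.143, ω=0.821
apply F[11]=-10.000 → step 12: x=-0.156, v=-1.325, θ=-0.125, ω=0.919
apply F[12]=-8.262 → step 13: x=-0.184, v=-1.422, θ=-0.106, ω=0.999
apply F[13]=-3.940 → step 14: x=-0.213, v=-1.465, θ=-0.086, ω=1.025
apply F[14]=-0.714 → step 15: x=-0.242, v=-1.467, θ=-0.066, ω=1.012
apply F[15]=+1.646 → step 16: x=-0.271, v=-1.441, θ=-0.046, ω=0.972
apply F[16]=+3.329 → step 17: x=-0.299, v=-1.395, θ=-0.027, ω=0.914
apply F[17]=+4.493 → step 18: x=-0.327, v=-1.335, θ=-0.009, ω=0.845
apply F[18]=+5.264 → step 19: x=-0.353, v=-1.267, θ=0.007, ω=0.770
apply F[19]=+5.740 → step 20: x=-0.377, v=-1.193, θ=0.022, ω=0.693
apply F[20]=+6.000 → step 21: x=-0.400, v=-1.118, θ=0.035, ω=0.618
apply F[21]=+6.101 → step 22: x=-0.422, v=-1.043, θ=0.046, ω=0.544
apply F[22]=+6.088 → step 23: x=-0.442, v=-0.968, θ=0.056, ω=0.475
apply F[23]=+5.995 → step 24: x=-0.461, v=-0.896, θ=0.065, ω=0.409
apply F[24]=+5.846 → step 25: x=-0.478, v=-0.827, θ=0.073, ω=0.349
apply F[25]=+5.660 → step 26: x=-0.494, v=-0.761, θ=0.079, ω=0.293
max |θ| = 0.227 ≤ 0.258 over all 27 states.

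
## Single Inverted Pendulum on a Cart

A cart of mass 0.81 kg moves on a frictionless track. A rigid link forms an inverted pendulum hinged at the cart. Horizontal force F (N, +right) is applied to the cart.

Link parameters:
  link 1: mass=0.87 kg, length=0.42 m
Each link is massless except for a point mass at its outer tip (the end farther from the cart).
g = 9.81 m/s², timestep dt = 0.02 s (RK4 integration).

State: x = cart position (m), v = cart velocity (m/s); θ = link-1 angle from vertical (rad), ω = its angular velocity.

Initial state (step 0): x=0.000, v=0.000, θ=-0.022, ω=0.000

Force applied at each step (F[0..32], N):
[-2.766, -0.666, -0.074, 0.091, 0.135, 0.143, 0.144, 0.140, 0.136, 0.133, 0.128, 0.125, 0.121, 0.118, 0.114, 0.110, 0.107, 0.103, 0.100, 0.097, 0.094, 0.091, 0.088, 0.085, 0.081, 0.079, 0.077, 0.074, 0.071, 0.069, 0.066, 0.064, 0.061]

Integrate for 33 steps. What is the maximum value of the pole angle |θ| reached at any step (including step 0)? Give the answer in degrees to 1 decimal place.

Answer: 1.3°

Derivation:
apply F[0]=-2.766 → step 1: x=-0.001, v=-0.064, θ=-0.021, ω=0.142
apply F[1]=-0.666 → step 2: x=-0.002, v=-0.076, θ=-0.018, ω=0.162
apply F[2]=-0.074 → step 3: x=-0.004, v=-0.075, θ=-0.014, ω=0.151
apply F[3]=+0.091 → step 4: x=-0.005, v=-0.070, θ=-0.012, ω=0.133
apply F[4]=+0.135 → step 5: x=-0.006, v=-0.064, θ=-0.009, ω=0.115
apply F[5]=+0.143 → step 6: x=-0.008, v=-0.059, θ=-0.007, ω=0.099
apply F[6]=+0.144 → step 7: x=-0.009, v=-0.054, θ=-0.005, ω=0.085
apply F[7]=+0.140 → step 8: x=-0.010, v=-0.050, θ=-0.004, ω=0.072
apply F[8]=+0.136 → step 9: x=-0.011, v=-0.046, θ=-0.002, ω=0.062
apply F[9]=+0.133 → step 10: x=-0.012, v=-0.042, θ=-0.001, ω=0.052
apply F[10]=+0.128 → step 11: x=-0.012, v=-0.039, θ=-0.000, ω=0.044
apply F[11]=+0.125 → step 12: x=-0.013, v=-0.036, θ=0.001, ω=0.037
apply F[12]=+0.121 → step 13: x=-0.014, v=-0.033, θ=0.001, ω=0.031
apply F[13]=+0.118 → step 14: x=-0.014, v=-0.031, θ=0.002, ω=0.026
apply F[14]=+0.114 → step 15: x=-0.015, v=-0.028, θ=0.002, ω=0.021
apply F[15]=+0.110 → step 16: x=-0.016, v=-0.026, θ=0.003, ω=0.017
apply F[16]=+0.107 → step 17: x=-0.016, v=-0.024, θ=0.003, ω=0.014
apply F[17]=+0.103 → step 18: x=-0.017, v=-0.022, θ=0.003, ω=0.011
apply F[18]=+0.100 → step 19: x=-0.017, v=-0.020, θ=0.004, ω=0.009
apply F[19]=+0.097 → step 20: x=-0.017, v=-0.019, θ=0.004, ω=0.006
apply F[20]=+0.094 → step 21: x=-0.018, v=-0.017, θ=0.004, ω=0.004
apply F[21]=+0.091 → step 22: x=-0.018, v=-0.016, θ=0.004, ω=0.003
apply F[22]=+0.088 → step 23: x=-0.018, v=-0.014, θ=0.004, ω=0.001
apply F[23]=+0.085 → step 24: x=-0.019, v=-0.013, θ=0.004, ω=0.000
apply F[24]=+0.081 → step 25: x=-0.019, v=-0.012, θ=0.004, ω=-0.001
apply F[25]=+0.079 → step 26: x=-0.019, v=-0.011, θ=0.004, ω=-0.001
apply F[26]=+0.077 → step 27: x=-0.019, v=-0.010, θ=0.004, ω=-0.002
apply F[27]=+0.074 → step 28: x=-0.019, v=-0.009, θ=0.004, ω=-0.003
apply F[28]=+0.071 → step 29: x=-0.020, v=-0.008, θ=0.004, ω=-0.003
apply F[29]=+0.069 → step 30: x=-0.020, v=-0.007, θ=0.004, ω=-0.004
apply F[30]=+0.066 → step 31: x=-0.020, v=-0.006, θ=0.004, ω=-0.004
apply F[31]=+0.064 → step 32: x=-0.020, v=-0.005, θ=0.004, ω=-0.004
apply F[32]=+0.061 → step 33: x=-0.020, v=-0.005, θ=0.003, ω=-0.004
Max |angle| over trajectory = 0.022 rad = 1.3°.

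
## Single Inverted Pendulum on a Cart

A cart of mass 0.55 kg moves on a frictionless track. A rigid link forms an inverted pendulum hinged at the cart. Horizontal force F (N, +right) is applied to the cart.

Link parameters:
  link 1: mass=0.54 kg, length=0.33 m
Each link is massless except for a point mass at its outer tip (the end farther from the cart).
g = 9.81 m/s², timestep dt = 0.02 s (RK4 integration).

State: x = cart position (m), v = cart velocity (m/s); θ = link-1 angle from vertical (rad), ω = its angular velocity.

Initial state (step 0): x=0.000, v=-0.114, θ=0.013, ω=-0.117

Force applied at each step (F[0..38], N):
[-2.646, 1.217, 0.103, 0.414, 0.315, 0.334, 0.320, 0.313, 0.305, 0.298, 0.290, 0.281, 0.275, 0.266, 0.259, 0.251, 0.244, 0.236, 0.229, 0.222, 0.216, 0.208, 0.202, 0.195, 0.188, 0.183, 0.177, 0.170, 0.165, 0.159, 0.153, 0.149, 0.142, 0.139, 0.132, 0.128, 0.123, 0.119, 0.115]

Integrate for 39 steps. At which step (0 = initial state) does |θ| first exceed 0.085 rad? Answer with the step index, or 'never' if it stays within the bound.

Answer: never

Derivation:
apply F[0]=-2.646 → step 1: x=-0.003, v=-0.213, θ=0.014, ω=0.190
apply F[1]=+1.217 → step 2: x=-0.007, v=-0.171, θ=0.016, ω=0.074
apply F[2]=+0.103 → step 3: x=-0.011, v=-0.171, θ=0.018, ω=0.082
apply F[3]=+0.414 → step 4: x=-0.014, v=-0.159, θ=0.019, ω=0.059
apply F[4]=+0.315 → step 5: x=-0.017, v=-0.152, θ=0.020, ω=0.047
apply F[5]=+0.334 → step 6: x=-0.020, v=-0.144, θ=0.021, ω=0.035
apply F[6]=+0.320 → step 7: x=-0.023, v=-0.136, θ=0.022, ω=0.025
apply F[7]=+0.313 → step 8: x=-0.025, v=-0.129, θ=0.022, ω=0.017
apply F[8]=+0.305 → step 9: x=-0.028, v=-0.122, θ=0.022, ω=0.009
apply F[9]=+0.298 → step 10: x=-0.030, v=-0.116, θ=0.023, ω=0.003
apply F[10]=+0.290 → step 11: x=-0.032, v=-0.110, θ=0.023, ω=-0.002
apply F[11]=+0.281 → step 12: x=-0.035, v=-0.104, θ=0.023, ω=-0.006
apply F[12]=+0.275 → step 13: x=-0.037, v=-0.098, θ=0.022, ω=-0.010
apply F[13]=+0.266 → step 14: x=-0.039, v=-0.093, θ=0.022, ω=-0.013
apply F[14]=+0.259 → step 15: x=-0.040, v=-0.087, θ=0.022, ω=-0.016
apply F[15]=+0.251 → step 16: x=-0.042, v=-0.083, θ=0.021, ω=-0.018
apply F[16]=+0.244 → step 17: x=-0.044, v=-0.078, θ=0.021, ω=-0.020
apply F[17]=+0.236 → step 18: x=-0.045, v=-0.073, θ=0.021, ω=-0.021
apply F[18]=+0.229 → step 19: x=-0.047, v=-0.069, θ=0.020, ω=-0.022
apply F[19]=+0.222 → step 20: x=-0.048, v=-0.065, θ=0.020, ω=-0.023
apply F[20]=+0.216 → step 21: x=-0.049, v=-0.061, θ=0.019, ω=-0.024
apply F[21]=+0.208 → step 22: x=-0.050, v=-0.057, θ=0.019, ω=-0.024
apply F[22]=+0.202 → step 23: x=-0.051, v=-0.053, θ=0.018, ω=-0.025
apply F[23]=+0.195 → step 24: x=-0.052, v=-0.049, θ=0.018, ω=-0.025
apply F[24]=+0.188 → step 25: x=-0.053, v=-0.046, θ=0.017, ω=-0.025
apply F[25]=+0.183 → step 26: x=-0.054, v=-0.042, θ=0.017, ω=-0.025
apply F[26]=+0.177 → step 27: x=-0.055, v=-0.039, θ=0.016, ω=-0.025
apply F[27]=+0.170 → step 28: x=-0.056, v=-0.036, θ=0.016, ω=-0.025
apply F[28]=+0.165 → step 29: x=-0.057, v=-0.033, θ=0.015, ω=-0.024
apply F[29]=+0.159 → step 30: x=-0.057, v=-0.030, θ=0.015, ω=-0.024
apply F[30]=+0.153 → step 31: x=-0.058, v=-0.028, θ=0.014, ω=-0.024
apply F[31]=+0.149 → step 32: x=-0.058, v=-0.025, θ=0.014, ω=-0.023
apply F[32]=+0.142 → step 33: x=-0.059, v=-0.022, θ=0.013, ω=-0.023
apply F[33]=+0.139 → step 34: x=-0.059, v=-0.020, θ=0.013, ω=-0.023
apply F[34]=+0.132 → step 35: x=-0.060, v=-0.018, θ=0.013, ω=-0.022
apply F[35]=+0.128 → step 36: x=-0.060, v=-0.015, θ=0.012, ω=-0.022
apply F[36]=+0.123 → step 37: x=-0.060, v=-0.013, θ=0.012, ω=-0.021
apply F[37]=+0.119 → step 38: x=-0.060, v=-0.011, θ=0.011, ω=-0.021
apply F[38]=+0.115 → step 39: x=-0.061, v=-0.009, θ=0.011, ω=-0.020
max |θ| = 0.023 ≤ 0.085 over all 40 states.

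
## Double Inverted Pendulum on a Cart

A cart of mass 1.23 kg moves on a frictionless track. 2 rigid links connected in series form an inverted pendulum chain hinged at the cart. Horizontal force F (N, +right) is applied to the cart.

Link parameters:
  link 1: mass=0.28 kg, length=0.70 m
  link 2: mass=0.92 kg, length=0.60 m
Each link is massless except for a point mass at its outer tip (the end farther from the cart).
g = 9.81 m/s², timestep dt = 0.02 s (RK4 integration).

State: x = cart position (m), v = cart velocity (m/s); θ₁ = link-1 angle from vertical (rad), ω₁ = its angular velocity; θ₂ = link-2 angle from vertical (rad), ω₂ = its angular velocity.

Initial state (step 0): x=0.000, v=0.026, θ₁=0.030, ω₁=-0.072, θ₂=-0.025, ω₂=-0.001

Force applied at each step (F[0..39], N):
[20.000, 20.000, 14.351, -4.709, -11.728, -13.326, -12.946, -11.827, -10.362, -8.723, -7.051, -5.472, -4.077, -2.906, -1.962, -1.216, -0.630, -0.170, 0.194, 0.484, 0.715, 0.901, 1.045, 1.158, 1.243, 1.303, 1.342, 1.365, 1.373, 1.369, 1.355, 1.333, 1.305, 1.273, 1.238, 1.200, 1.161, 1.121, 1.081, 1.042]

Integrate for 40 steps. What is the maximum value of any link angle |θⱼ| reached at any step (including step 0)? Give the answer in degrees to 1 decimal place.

apply F[0]=+20.000 → step 1: x=0.004, v=0.346, θ₁=0.025, ω₁=-0.470, θ₂=-0.026, ω₂=-0.078
apply F[1]=+20.000 → step 2: x=0.014, v=0.667, θ₁=0.011, ω₁=-0.883, θ₂=-0.028, ω₂=-0.141
apply F[2]=+14.351 → step 3: x=0.030, v=0.900, θ₁=-0.010, ω₁=-1.190, θ₂=-0.031, ω₂=-0.181
apply F[3]=-4.709 → step 4: x=0.047, v=0.828, θ₁=-0.032, ω₁=-1.081, θ₂=-0.035, ω₂=-0.196
apply F[4]=-11.728 → step 5: x=0.062, v=0.645, θ₁=-0.051, ω₁=-0.837, θ₂=-0.039, ω₂=-0.189
apply F[5]=-13.326 → step 6: x=0.072, v=0.440, θ₁=-0.066, ω₁=-0.578, θ₂=-0.043, ω₂=-0.163
apply F[6]=-12.946 → step 7: x=0.079, v=0.243, θ₁=-0.075, ω₁=-0.344, θ₂=-0.045, ω₂=-0.124
apply F[7]=-11.827 → step 8: x=0.082, v=0.067, θ₁=-0.080, ω₁=-0.144, θ₂=-0.047, ω₂=-0.078
apply F[8]=-10.362 → step 9: x=0.082, v=-0.086, θ₁=-0.081, ω₁=0.019, θ₂=-0.048, ω₂=-0.030
apply F[9]=-8.723 → step 10: x=0.079, v=-0.211, θ₁=-0.079, ω₁=0.145, θ₂=-0.049, ω₂=0.016
apply F[10]=-7.051 → step 11: x=0.074, v=-0.311, θ₁=-0.075, ω₁=0.237, θ₂=-0.048, ω₂=0.058
apply F[11]=-5.472 → step 12: x=0.067, v=-0.386, θ₁=-0.070, ω₁=0.300, θ₂=-0.046, ω₂=0.095
apply F[12]=-4.077 → step 13: x=0.059, v=-0.439, θ₁=-0.064, ω₁=0.337, θ₂=-0.044, ω₂=0.126
apply F[13]=-2.906 → step 14: x=0.050, v=-0.475, θ₁=-0.057, ω₁=0.355, θ₂=-0.041, ω₂=0.150
apply F[14]=-1.962 → step 15: x=0.040, v=-0.497, θ₁=-0.050, ω₁=0.359, θ₂=-0.038, ω₂=0.169
apply F[15]=-1.216 → step 16: x=0.030, v=-0.508, θ₁=-0.043, ω₁=0.353, θ₂=-0.035, ω₂=0.182
apply F[16]=-0.630 → step 17: x=0.020, v=-0.510, θ₁=-0.036, ω₁=0.340, θ₂=-0.031, ω₂=0.191
apply F[17]=-0.170 → step 18: x=0.009, v=-0.507, θ₁=-0.029, ω₁=0.323, θ₂=-0.027, ω₂=0.196
apply F[18]=+0.194 → step 19: x=-0.001, v=-0.499, θ₁=-0.023, ω₁=0.304, θ₂=-0.023, ω₂=0.197
apply F[19]=+0.484 → step 20: x=-0.010, v=-0.487, θ₁=-0.017, ω₁=0.283, θ₂=-0.019, ω₂=0.195
apply F[20]=+0.715 → step 21: x=-0.020, v=-0.473, θ₁=-0.011, ω₁=0.261, θ₂=-0.015, ω₂=0.190
apply F[21]=+0.901 → step 22: x=-0.029, v=-0.457, θ₁=-0.006, ω₁=0.240, θ₂=-0.012, ω₂=0.184
apply F[22]=+1.045 → step 23: x=-0.038, v=-0.439, θ₁=-0.002, ω₁=0.218, θ₂=-0.008, ω₂=0.176
apply F[23]=+1.158 → step 24: x=-0.047, v=-0.420, θ₁=0.002, ω₁=0.198, θ₂=-0.005, ω₂=0.167
apply F[24]=+1.243 → step 25: x=-0.055, v=-0.401, θ₁=0.006, ω₁=0.177, θ₂=-0.001, ω₂=0.157
apply F[25]=+1.303 → step 26: x=-0.063, v=-0.381, θ₁=0.009, ω₁=0.158, θ₂=0.002, ω₂=0.147
apply F[26]=+1.342 → step 27: x=-0.070, v=-0.361, θ₁=0.012, ω₁=0.140, θ₂=0.005, ω₂=0.136
apply F[27]=+1.365 → step 28: x=-0.077, v=-0.342, θ₁=0.015, ω₁=0.123, θ₂=0.007, ω₂=0.125
apply F[28]=+1.373 → step 29: x=-0.084, v=-0.323, θ₁=0.017, ω₁=0.108, θ₂=0.010, ω₂=0.114
apply F[29]=+1.369 → step 30: x=-0.090, v=-0.304, θ₁=0.019, ω₁=0.093, θ₂=0.012, ω₂=0.104
apply F[30]=+1.355 → step 31: x=-0.096, v=-0.286, θ₁=0.021, ω₁=0.080, θ₂=0.014, ω₂=0.093
apply F[31]=+1.333 → step 32: x=-0.102, v=-0.268, θ₁=0.023, ω₁=0.067, θ₂=0.016, ω₂=0.083
apply F[32]=+1.305 → step 33: x=-0.107, v=-0.251, θ₁=0.024, ω₁=0.056, θ₂=0.017, ω₂=0.074
apply F[33]=+1.273 → step 34: x=-0.112, v=-0.235, θ₁=0.025, ω₁=0.046, θ₂=0.018, ω₂=0.065
apply F[34]=+1.238 → step 35: x=-0.116, v=-0.220, θ₁=0.026, ω₁=0.037, θ₂=0.020, ω₂=0.056
apply F[35]=+1.200 → step 36: x=-0.121, v=-0.206, θ₁=0.026, ω₁=0.028, θ₂=0.021, ω₂=0.048
apply F[36]=+1.161 → step 37: x=-0.125, v=-0.192, θ₁=0.027, ω₁=0.021, θ₂=0.022, ω₂=0.041
apply F[37]=+1.121 → step 38: x=-0.128, v=-0.179, θ₁=0.027, ω₁=0.015, θ₂=0.022, ω₂=0.034
apply F[38]=+1.081 → step 39: x=-0.132, v=-0.166, θ₁=0.027, ω₁=0.009, θ₂=0.023, ω₂=0.027
apply F[39]=+1.042 → step 40: x=-0.135, v=-0.155, θ₁=0.027, ω₁=0.003, θ₂=0.023, ω₂=0.021
Max |angle| over trajectory = 0.081 rad = 4.6°.

Answer: 4.6°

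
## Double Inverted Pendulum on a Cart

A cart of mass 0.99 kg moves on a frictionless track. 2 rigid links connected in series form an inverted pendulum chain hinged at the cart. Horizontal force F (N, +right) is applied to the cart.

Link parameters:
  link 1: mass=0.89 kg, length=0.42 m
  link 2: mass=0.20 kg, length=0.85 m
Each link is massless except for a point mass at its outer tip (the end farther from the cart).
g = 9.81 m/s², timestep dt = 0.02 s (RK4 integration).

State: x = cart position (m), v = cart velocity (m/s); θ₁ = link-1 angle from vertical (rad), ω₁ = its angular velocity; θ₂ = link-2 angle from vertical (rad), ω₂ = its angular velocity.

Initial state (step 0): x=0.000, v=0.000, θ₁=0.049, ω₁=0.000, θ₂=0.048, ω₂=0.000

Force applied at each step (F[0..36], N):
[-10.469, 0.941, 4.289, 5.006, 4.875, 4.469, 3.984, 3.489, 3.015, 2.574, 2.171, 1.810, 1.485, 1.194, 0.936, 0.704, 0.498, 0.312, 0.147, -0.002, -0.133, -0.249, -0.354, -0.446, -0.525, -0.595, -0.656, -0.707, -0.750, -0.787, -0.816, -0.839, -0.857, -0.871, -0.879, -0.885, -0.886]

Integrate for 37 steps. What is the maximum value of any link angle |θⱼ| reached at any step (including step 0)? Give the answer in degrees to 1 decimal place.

apply F[0]=-10.469 → step 1: x=-0.002, v=-0.222, θ₁=0.055, ω₁=0.551, θ₂=0.048, ω₂=-0.001
apply F[1]=+0.941 → step 2: x=-0.007, v=-0.216, θ₁=0.066, ω₁=0.566, θ₂=0.048, ω₂=-0.004
apply F[2]=+4.289 → step 3: x=-0.010, v=-0.144, θ₁=0.076, ω₁=0.432, θ₂=0.048, ω₂=-0.011
apply F[3]=+5.006 → step 4: x=-0.012, v=-0.061, θ₁=0.083, ω₁=0.275, θ₂=0.048, ω₂=-0.020
apply F[4]=+4.875 → step 5: x=-0.013, v=0.019, θ₁=0.087, ω₁=0.129, θ₂=0.047, ω₂=-0.031
apply F[5]=+4.469 → step 6: x=-0.012, v=0.090, θ₁=0.088, ω₁=0.006, θ₂=0.046, ω₂=-0.043
apply F[6]=+3.984 → step 7: x=-0.009, v=0.151, θ₁=0.087, ω₁=-0.093, θ₂=0.045, ω₂=-0.055
apply F[7]=+3.489 → step 8: x=-0.006, v=0.202, θ₁=0.085, ω₁=-0.171, θ₂=0.044, ω₂=-0.067
apply F[8]=+3.015 → step 9: x=-0.001, v=0.245, θ₁=0.081, ω₁=-0.230, θ₂=0.043, ω₂=-0.078
apply F[9]=+2.574 → step 10: x=0.004, v=0.280, θ₁=0.076, ω₁=-0.273, θ₂=0.041, ω₂=-0.088
apply F[10]=+2.171 → step 11: x=0.010, v=0.308, θ₁=0.070, ω₁=-0.302, θ₂=0.039, ω₂=-0.098
apply F[11]=+1.810 → step 12: x=0.016, v=0.330, θ₁=0.064, ω₁=-0.320, θ₂=0.037, ω₂=-0.106
apply F[12]=+1.485 → step 13: x=0.023, v=0.347, θ₁=0.057, ω₁=-0.330, θ₂=0.035, ω₂=-0.113
apply F[13]=+1.194 → step 14: x=0.030, v=0.360, θ₁=0.050, ω₁=-0.333, θ₂=0.033, ω₂=-0.118
apply F[14]=+0.936 → step 15: x=0.038, v=0.369, θ₁=0.044, ω₁=-0.330, θ₂=0.030, ω₂=-0.123
apply F[15]=+0.704 → step 16: x=0.045, v=0.374, θ₁=0.037, ω₁=-0.323, θ₂=0.028, ω₂=-0.126
apply F[16]=+0.498 → step 17: x=0.052, v=0.377, θ₁=0.031, ω₁=-0.312, θ₂=0.025, ω₂=-0.128
apply F[17]=+0.312 → step 18: x=0.060, v=0.377, θ₁=0.025, ω₁=-0.300, θ₂=0.023, ω₂=-0.129
apply F[18]=+0.147 → step 19: x=0.068, v=0.376, θ₁=0.019, ω₁=-0.285, θ₂=0.020, ω₂=-0.130
apply F[19]=-0.002 → step 20: x=0.075, v=0.372, θ₁=0.014, ω₁=-0.269, θ₂=0.017, ω₂=-0.129
apply F[20]=-0.133 → step 21: x=0.082, v=0.367, θ₁=0.008, ω₁=-0.253, θ₂=0.015, ω₂=-0.127
apply F[21]=-0.249 → step 22: x=0.090, v=0.361, θ₁=0.003, ω₁=-0.236, θ₂=0.012, ω₂=-0.125
apply F[22]=-0.354 → step 23: x=0.097, v=0.353, θ₁=-0.001, ω₁=-0.219, θ₂=0.010, ω₂=-0.122
apply F[23]=-0.446 → step 24: x=0.104, v=0.345, θ₁=-0.005, ω₁=-0.202, θ₂=0.007, ω₂=-0.119
apply F[24]=-0.525 → step 25: x=0.111, v=0.336, θ₁=-0.009, ω₁=-0.185, θ₂=0.005, ω₂=-0.115
apply F[25]=-0.595 → step 26: x=0.117, v=0.326, θ₁=-0.013, ω₁=-0.168, θ₂=0.003, ω₂=-0.111
apply F[26]=-0.656 → step 27: x=0.124, v=0.316, θ₁=-0.016, ω₁=-0.153, θ₂=0.001, ω₂=-0.107
apply F[27]=-0.707 → step 28: x=0.130, v=0.305, θ₁=-0.019, ω₁=-0.137, θ₂=-0.001, ω₂=-0.102
apply F[28]=-0.750 → step 29: x=0.136, v=0.295, θ₁=-0.021, ω₁=-0.123, θ₂=-0.003, ω₂=-0.097
apply F[29]=-0.787 → step 30: x=0.142, v=0.284, θ₁=-0.024, ω₁=-0.109, θ₂=-0.005, ω₂=-0.092
apply F[30]=-0.816 → step 31: x=0.147, v=0.272, θ₁=-0.026, ω₁=-0.096, θ₂=-0.007, ω₂=-0.087
apply F[31]=-0.839 → step 32: x=0.153, v=0.261, θ₁=-0.027, ω₁=-0.084, θ₂=-0.009, ω₂=-0.081
apply F[32]=-0.857 → step 33: x=0.158, v=0.250, θ₁=-0.029, ω₁=-0.072, θ₂=-0.010, ω₂=-0.076
apply F[33]=-0.871 → step 34: x=0.163, v=0.239, θ₁=-0.030, ω₁=-0.061, θ₂=-0.012, ω₂=-0.071
apply F[34]=-0.879 → step 35: x=0.167, v=0.228, θ₁=-0.031, ω₁=-0.051, θ₂=-0.013, ω₂=-0.066
apply F[35]=-0.885 → step 36: x=0.172, v=0.217, θ₁=-0.032, ω₁=-0.042, θ₂=-0.014, ω₂=-0.060
apply F[36]=-0.886 → step 37: x=0.176, v=0.206, θ₁=-0.033, ω₁=-0.034, θ₂=-0.016, ω₂=-0.055
Max |angle| over trajectory = 0.088 rad = 5.0°.

Answer: 5.0°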